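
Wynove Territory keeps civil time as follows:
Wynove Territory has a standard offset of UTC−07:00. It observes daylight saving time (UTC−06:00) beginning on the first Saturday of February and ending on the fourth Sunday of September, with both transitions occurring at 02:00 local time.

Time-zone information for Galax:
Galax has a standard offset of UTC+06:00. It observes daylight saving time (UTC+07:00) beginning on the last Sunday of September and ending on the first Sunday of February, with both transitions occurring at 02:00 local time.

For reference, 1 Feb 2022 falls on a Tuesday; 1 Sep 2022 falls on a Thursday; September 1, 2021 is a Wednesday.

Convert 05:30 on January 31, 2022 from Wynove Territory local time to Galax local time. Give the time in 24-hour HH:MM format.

19:30

1 February 2022 is a Tuesday, so the first Saturday is February 5.
1 September 2022 is a Thursday, so the first Sunday is September 4 and the fourth is September 25.
January 31, 2022 does not fall between 5 February and 25 September, so daylight saving is not in effect and Wynove Territory is at UTC−07:00.
05:30 Wynove Territory + 7h = 12:30 UTC.
1 September 2021 is a Wednesday, so Sundays fall on 5, 12, 19, 26; the last is September 26.
1 February 2022 is a Tuesday, so the first Sunday is February 6.
At the standard offset (UTC+06:00), 12:30 UTC + 6h = 18:30 Galax standard time.
Daylight saving runs 26 September 2021 – 6 February 2022; the standard-time date in Galax, January 31, 2022, is inside that window, so Galax is at UTC+07:00.
12:30 UTC + 7h = 19:30 Galax.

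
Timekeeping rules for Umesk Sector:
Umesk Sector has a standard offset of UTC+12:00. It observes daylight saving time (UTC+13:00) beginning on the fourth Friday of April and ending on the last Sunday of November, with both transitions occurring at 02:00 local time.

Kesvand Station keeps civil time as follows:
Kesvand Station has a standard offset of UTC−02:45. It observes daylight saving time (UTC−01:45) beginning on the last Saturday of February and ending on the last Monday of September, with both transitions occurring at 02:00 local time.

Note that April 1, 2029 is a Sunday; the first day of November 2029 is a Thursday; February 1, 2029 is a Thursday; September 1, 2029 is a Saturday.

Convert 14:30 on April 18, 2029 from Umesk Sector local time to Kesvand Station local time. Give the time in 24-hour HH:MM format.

1 April 2029 is a Sunday, so the first Friday is April 6 and the fourth is April 27.
1 November 2029 is a Thursday, so Sundays fall on 4, 11, 18, 25; the last is November 25.
Daylight saving runs 27 April – 25 November; April 18, 2029 is outside that window, so Umesk Sector is on standard time at UTC+12:00.
14:30 Umesk Sector − 12h = 02:30 UTC.
1 February 2029 is a Thursday, so Saturdays fall on 3, 10, 17, 24; the last is February 24.
1 September 2029 is a Saturday, so Mondays fall on 3, 10, 17, 24; the last is September 24.
At the standard offset (UTC−02:45), 02:30 UTC − 2h45m = 23:45 Kesvand Station standard time (rolling into the previous day, 17 April 2029).
The standard-time date in Kesvand Station, April 17, 2029, falls between 24 February and 24 September, so daylight saving is in effect and Kesvand Station is at UTC−01:45.
02:30 UTC − 1h45m = 00:45 Kesvand Station.

00:45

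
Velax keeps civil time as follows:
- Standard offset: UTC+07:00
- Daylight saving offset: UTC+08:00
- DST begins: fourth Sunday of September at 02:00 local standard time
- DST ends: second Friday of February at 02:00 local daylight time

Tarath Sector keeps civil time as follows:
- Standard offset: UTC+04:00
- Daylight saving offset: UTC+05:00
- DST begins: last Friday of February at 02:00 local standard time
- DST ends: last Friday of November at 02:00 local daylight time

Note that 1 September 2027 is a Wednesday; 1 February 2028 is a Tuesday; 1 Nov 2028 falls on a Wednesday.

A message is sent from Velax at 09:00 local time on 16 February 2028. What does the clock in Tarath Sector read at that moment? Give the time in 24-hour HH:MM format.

1 September 2027 is a Wednesday, so the first Sunday is September 5 and the fourth is September 26.
1 February 2028 is a Tuesday, so the first Friday is February 4 and the second is February 11.
Daylight saving runs 26 September 2027 – 11 February 2028; 16 February 2028 is outside that window, so Velax is on standard time at UTC+07:00.
09:00 Velax − 7h = 02:00 UTC.
1 February 2028 is a Tuesday, so Fridays fall on 4, 11, 18, 25; the last is February 25.
1 November 2028 is a Wednesday, so Fridays fall on 3, 10, 17, 24; the last is November 24.
At the standard offset (UTC+04:00), 02:00 UTC + 4h = 06:00 Tarath Sector standard time.
The standard-time date in Tarath Sector, 16 February 2028, is outside the daylight-saving period (25 February – 24 November), so Tarath Sector is on standard time, UTC+04:00.
02:00 UTC + 4h = 06:00 Tarath Sector.

06:00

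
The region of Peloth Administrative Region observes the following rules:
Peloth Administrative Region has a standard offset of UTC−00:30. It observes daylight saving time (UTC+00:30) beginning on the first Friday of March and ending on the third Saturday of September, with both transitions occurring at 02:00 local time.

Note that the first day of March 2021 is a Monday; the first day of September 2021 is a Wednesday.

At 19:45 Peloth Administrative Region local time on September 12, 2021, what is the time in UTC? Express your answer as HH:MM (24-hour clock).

1 March 2021 is a Monday, so the first Friday is March 5.
1 September 2021 is a Wednesday, so the first Saturday is September 4 and the third is September 18.
Daylight saving runs 5 March – 18 September; September 12, 2021 is inside that window, so Peloth Administrative Region is at UTC+00:30.
19:45 local − 0h30m = 19:15 UTC.

19:15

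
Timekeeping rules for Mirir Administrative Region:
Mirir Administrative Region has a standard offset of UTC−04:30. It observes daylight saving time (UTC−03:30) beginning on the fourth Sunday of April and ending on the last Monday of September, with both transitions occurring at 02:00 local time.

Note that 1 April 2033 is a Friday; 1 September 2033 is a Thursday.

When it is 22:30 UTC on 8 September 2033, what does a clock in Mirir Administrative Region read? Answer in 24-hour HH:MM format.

1 April 2033 is a Friday, so the first Sunday is April 3 and the fourth is April 24.
1 September 2033 is a Thursday, so Mondays fall on 5, 12, 19, 26; the last is September 26.
At the standard offset (UTC−04:30), 22:30 UTC − 4h30m = 18:00 Mirir Administrative Region standard time.
The standard-time date in Mirir Administrative Region, 8 September 2033, falls between 24 April and 26 September, so daylight saving is in effect and Mirir Administrative Region is at UTC−03:30.
22:30 UTC − 3h30m = 19:00 local.

19:00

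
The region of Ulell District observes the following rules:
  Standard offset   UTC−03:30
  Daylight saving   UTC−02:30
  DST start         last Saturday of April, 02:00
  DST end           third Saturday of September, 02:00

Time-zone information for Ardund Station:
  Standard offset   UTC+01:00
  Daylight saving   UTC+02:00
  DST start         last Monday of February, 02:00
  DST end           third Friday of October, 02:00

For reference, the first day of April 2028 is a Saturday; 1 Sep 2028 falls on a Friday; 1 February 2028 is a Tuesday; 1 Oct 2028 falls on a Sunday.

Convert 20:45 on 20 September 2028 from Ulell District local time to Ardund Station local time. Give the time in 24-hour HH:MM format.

1 April 2028 is a Saturday, so Saturdays fall on 1, 8, 15, 22, 29; the last is April 29.
1 September 2028 is a Friday, so the first Saturday is September 2 and the third is September 16.
Daylight saving runs 29 April – 16 September; 20 September 2028 is outside that window, so Ulell District is on standard time at UTC−03:30.
20:45 Ulell District + 3h30m = 00:15 UTC (rolling into the next day, 21 September 2028).
1 February 2028 is a Tuesday, so Mondays fall on 7, 14, 21, 28; the last is February 28.
1 October 2028 is a Sunday, so the first Friday is October 6 and the third is October 20.
At the standard offset (UTC+01:00), 00:15 UTC + 1h = 01:15 Ardund Station standard time.
The standard-time date in Ardund Station, 21 September 2028, lies within the daylight-saving period (28 February – 20 October), so Ardund Station is on daylight time, UTC+02:00.
00:15 UTC + 2h = 02:15 Ardund Station.

02:15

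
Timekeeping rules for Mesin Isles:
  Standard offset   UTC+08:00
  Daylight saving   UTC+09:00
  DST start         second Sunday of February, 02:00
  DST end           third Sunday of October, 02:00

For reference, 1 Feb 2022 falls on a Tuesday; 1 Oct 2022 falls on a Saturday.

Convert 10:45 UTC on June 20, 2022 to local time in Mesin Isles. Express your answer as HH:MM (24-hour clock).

1 February 2022 is a Tuesday, so the first Sunday is February 6 and the second is February 13.
1 October 2022 is a Saturday, so the first Sunday is October 2 and the third is October 16.
At the standard offset (UTC+08:00), 10:45 UTC + 8h = 18:45 Mesin Isles standard time.
Daylight saving runs 13 February – 16 October; the standard-time date in Mesin Isles, June 20, 2022, is inside that window, so Mesin Isles is at UTC+09:00.
10:45 UTC + 9h = 19:45 local.

19:45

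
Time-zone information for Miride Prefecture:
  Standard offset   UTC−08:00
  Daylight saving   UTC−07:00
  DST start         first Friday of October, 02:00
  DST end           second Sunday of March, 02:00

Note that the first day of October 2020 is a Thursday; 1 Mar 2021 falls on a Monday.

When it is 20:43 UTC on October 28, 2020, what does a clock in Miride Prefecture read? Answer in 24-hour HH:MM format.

13:43

1 October 2020 is a Thursday, so the first Friday is October 2.
1 March 2021 is a Monday, so the first Sunday is March 7 and the second is March 14.
At the standard offset (UTC−08:00), 20:43 UTC − 8h = 12:43 Miride Prefecture standard time.
The standard-time date in Miride Prefecture, October 28, 2020, falls between 2 October 2020 and 14 March 2021, so daylight saving is in effect and Miride Prefecture is at UTC−07:00.
20:43 UTC − 7h = 13:43 local.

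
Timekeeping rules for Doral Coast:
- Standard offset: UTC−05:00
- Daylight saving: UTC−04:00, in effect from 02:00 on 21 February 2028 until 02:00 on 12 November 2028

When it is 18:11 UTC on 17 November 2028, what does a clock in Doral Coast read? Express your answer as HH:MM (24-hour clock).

At the standard offset (UTC−05:00), 18:11 UTC − 5h = 13:11 Doral Coast standard time.
The standard-time date in Doral Coast, 17 November 2028, is outside the daylight-saving period (21 February – 12 November), so Doral Coast is on standard time, UTC−05:00.
18:11 UTC − 5h = 13:11 local.

13:11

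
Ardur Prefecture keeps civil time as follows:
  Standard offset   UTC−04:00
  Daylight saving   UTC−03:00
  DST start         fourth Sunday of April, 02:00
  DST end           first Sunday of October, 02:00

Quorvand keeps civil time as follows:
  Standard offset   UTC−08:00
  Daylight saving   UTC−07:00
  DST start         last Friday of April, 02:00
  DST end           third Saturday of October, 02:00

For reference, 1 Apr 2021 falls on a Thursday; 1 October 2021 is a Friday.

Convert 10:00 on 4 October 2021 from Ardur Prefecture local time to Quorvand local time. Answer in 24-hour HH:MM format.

07:00

1 April 2021 is a Thursday, so the first Sunday is April 4 and the fourth is April 25.
1 October 2021 is a Friday, so the first Sunday is October 3.
Daylight saving runs 25 April – 3 October; 4 October 2021 is outside that window, so Ardur Prefecture is on standard time at UTC−04:00.
10:00 Ardur Prefecture + 4h = 14:00 UTC.
1 April 2021 is a Thursday, so Fridays fall on 2, 9, 16, 23, 30; the last is April 30.
1 October 2021 is a Friday, so the first Saturday is October 2 and the third is October 16.
At the standard offset (UTC−08:00), 14:00 UTC − 8h = 06:00 Quorvand standard time.
The standard-time date in Quorvand, 4 October 2021, lies within the daylight-saving period (30 April – 16 October), so Quorvand is on daylight time, UTC−07:00.
14:00 UTC − 7h = 07:00 Quorvand.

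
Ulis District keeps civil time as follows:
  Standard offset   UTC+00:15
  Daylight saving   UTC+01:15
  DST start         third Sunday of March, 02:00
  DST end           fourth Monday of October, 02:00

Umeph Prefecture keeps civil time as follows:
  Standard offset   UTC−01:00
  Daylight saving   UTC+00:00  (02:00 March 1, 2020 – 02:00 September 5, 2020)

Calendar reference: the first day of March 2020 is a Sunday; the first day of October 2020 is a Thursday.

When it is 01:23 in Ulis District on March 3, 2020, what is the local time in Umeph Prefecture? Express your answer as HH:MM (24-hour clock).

01:08

1 March 2020 is a Sunday, so the first Sunday is March 1 and the third is March 15.
1 October 2020 is a Thursday, so the first Monday is October 5 and the fourth is October 26.
March 3, 2020 does not fall between 15 March and 26 October, so daylight saving is not in effect and Ulis District is at UTC+00:15.
01:23 Ulis District − 0h15m = 01:08 UTC.
At the standard offset (UTC−01:00), 01:08 UTC − 1h = 00:08 Umeph Prefecture standard time.
The standard-time date in Umeph Prefecture, March 3, 2020, lies within the daylight-saving period (1 March – 5 September), so Umeph Prefecture is on daylight time, UTC+00:00.
01:08 UTC + 0h = 01:08 Umeph Prefecture.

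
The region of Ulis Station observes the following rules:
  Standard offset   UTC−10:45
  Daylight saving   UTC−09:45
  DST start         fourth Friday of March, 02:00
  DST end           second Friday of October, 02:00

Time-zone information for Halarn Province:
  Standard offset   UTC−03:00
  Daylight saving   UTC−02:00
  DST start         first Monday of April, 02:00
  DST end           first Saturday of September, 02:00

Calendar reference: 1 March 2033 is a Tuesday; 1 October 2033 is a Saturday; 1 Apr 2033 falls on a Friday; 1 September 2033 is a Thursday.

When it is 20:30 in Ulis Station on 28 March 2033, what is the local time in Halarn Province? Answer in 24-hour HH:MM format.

03:15

1 March 2033 is a Tuesday, so the first Friday is March 4 and the fourth is March 25.
1 October 2033 is a Saturday, so the first Friday is October 7 and the second is October 14.
28 March 2033 lies within the daylight-saving period (25 March – 14 October), so Ulis Station is on daylight time, UTC−09:45.
20:30 Ulis Station + 9h45m = 06:15 UTC (rolling into the next day, 29 March 2033).
1 April 2033 is a Friday, so the first Monday is April 4.
1 September 2033 is a Thursday, so the first Saturday is September 3.
At the standard offset (UTC−03:00), 06:15 UTC − 3h = 03:15 Halarn Province standard time.
The standard-time date in Halarn Province, 29 March 2033, does not fall between 4 April and 3 September, so daylight saving is not in effect and Halarn Province is at UTC−03:00.
06:15 UTC − 3h = 03:15 Halarn Province.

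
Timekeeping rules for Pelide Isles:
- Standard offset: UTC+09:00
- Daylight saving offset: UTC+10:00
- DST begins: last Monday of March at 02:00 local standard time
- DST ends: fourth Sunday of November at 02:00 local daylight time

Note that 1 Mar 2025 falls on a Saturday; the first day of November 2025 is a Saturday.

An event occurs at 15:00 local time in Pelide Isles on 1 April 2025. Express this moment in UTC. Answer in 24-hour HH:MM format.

1 March 2025 is a Saturday, so Mondays fall on 3, 10, 17, 24, 31; the last is March 31.
1 November 2025 is a Saturday, so the first Sunday is November 2 and the fourth is November 23.
Daylight saving runs 31 March – 23 November; 1 April 2025 is inside that window, so Pelide Isles is at UTC+10:00.
15:00 local − 10h = 05:00 UTC.

05:00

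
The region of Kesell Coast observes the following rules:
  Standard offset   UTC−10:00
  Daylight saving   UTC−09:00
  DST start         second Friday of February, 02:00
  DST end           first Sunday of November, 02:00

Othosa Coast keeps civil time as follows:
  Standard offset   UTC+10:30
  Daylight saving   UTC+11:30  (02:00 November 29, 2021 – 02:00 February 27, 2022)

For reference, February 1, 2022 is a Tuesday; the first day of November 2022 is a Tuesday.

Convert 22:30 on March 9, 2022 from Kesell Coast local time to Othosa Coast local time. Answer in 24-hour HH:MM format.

1 February 2022 is a Tuesday, so the first Friday is February 4 and the second is February 11.
1 November 2022 is a Tuesday, so the first Sunday is November 6.
Daylight saving runs 11 February – 6 November; March 9, 2022 is inside that window, so Kesell Coast is at UTC−09:00.
22:30 Kesell Coast + 9h = 07:30 UTC (rolling into the next day, 10 March 2022).
At the standard offset (UTC+10:30), 07:30 UTC + 10h30m = 18:00 Othosa Coast standard time.
Daylight saving runs 29 November 2021 – 27 February 2022; the standard-time date in Othosa Coast, March 10, 2022, is outside that window, so Othosa Coast is on standard time at UTC+10:30.
07:30 UTC + 10h30m = 18:00 Othosa Coast.

18:00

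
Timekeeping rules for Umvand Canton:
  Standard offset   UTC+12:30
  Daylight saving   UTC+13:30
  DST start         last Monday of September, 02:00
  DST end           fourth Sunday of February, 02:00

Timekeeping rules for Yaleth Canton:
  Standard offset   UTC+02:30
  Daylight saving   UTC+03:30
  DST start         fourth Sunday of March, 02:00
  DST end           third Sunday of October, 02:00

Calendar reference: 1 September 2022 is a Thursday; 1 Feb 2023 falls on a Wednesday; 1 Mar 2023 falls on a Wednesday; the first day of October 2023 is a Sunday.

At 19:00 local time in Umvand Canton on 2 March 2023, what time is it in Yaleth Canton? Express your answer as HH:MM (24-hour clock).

09:00

1 September 2022 is a Thursday, so Mondays fall on 5, 12, 19, 26; the last is September 26.
1 February 2023 is a Wednesday, so the first Sunday is February 5 and the fourth is February 26.
2 March 2023 is outside the daylight-saving period (26 September 2022 – 26 February 2023), so Umvand Canton is on standard time, UTC+12:30.
19:00 Umvand Canton − 12h30m = 06:30 UTC.
1 March 2023 is a Wednesday, so the first Sunday is March 5 and the fourth is March 26.
1 October 2023 is a Sunday, so the first Sunday is October 1 and the third is October 15.
At the standard offset (UTC+02:30), 06:30 UTC + 2h30m = 09:00 Yaleth Canton standard time.
Daylight saving runs 26 March – 15 October; the standard-time date in Yaleth Canton, 2 March 2023, is outside that window, so Yaleth Canton is on standard time at UTC+02:30.
06:30 UTC + 2h30m = 09:00 Yaleth Canton.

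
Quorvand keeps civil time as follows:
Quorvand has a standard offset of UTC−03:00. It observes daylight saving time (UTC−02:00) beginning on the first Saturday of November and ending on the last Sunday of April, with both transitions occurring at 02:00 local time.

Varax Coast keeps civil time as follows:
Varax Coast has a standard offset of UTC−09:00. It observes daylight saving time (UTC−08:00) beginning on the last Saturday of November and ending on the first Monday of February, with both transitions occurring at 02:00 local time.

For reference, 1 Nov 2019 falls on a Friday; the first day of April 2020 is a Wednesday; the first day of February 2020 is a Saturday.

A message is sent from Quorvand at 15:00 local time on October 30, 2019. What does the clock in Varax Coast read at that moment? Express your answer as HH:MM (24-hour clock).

09:00

1 November 2019 is a Friday, so the first Saturday is November 2.
1 April 2020 is a Wednesday, so Sundays fall on 5, 12, 19, 26; the last is April 26.
October 30, 2019 is outside the daylight-saving period (2 November 2019 – 26 April 2020), so Quorvand is on standard time, UTC−03:00.
15:00 Quorvand + 3h = 18:00 UTC.
1 November 2019 is a Friday, so Saturdays fall on 2, 9, 16, 23, 30; the last is November 30.
1 February 2020 is a Saturday, so the first Monday is February 3.
At the standard offset (UTC−09:00), 18:00 UTC − 9h = 09:00 Varax Coast standard time.
The standard-time date in Varax Coast, October 30, 2019, is outside the daylight-saving period (30 November 2019 – 3 February 2020), so Varax Coast is on standard time, UTC−09:00.
18:00 UTC − 9h = 09:00 Varax Coast.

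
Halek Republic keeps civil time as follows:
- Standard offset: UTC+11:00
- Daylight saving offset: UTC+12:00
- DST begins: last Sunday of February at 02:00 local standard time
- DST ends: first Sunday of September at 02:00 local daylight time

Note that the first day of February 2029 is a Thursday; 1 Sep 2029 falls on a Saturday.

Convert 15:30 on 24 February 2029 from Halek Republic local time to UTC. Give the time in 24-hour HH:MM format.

1 February 2029 is a Thursday, so Sundays fall on 4, 11, 18, 25; the last is February 25.
1 September 2029 is a Saturday, so the first Sunday is September 2.
24 February 2029 does not fall between 25 February and 2 September, so daylight saving is not in effect and Halek Republic is at UTC+11:00.
15:30 local − 11h = 04:30 UTC.

04:30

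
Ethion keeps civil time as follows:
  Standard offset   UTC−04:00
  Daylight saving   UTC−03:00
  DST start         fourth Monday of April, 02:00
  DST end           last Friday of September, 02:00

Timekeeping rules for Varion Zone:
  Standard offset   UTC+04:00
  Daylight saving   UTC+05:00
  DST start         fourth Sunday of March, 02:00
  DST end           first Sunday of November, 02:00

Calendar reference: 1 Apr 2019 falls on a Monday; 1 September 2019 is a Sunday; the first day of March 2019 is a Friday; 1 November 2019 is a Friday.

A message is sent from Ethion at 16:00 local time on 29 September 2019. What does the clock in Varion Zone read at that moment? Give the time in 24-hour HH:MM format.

1 April 2019 is a Monday, so the first Monday is April 1 and the fourth is April 22.
1 September 2019 is a Sunday, so Fridays fall on 6, 13, 20, 27; the last is September 27.
29 September 2019 does not fall between 22 April and 27 September, so daylight saving is not in effect and Ethion is at UTC−04:00.
16:00 Ethion + 4h = 20:00 UTC.
1 March 2019 is a Friday, so the first Sunday is March 3 and the fourth is March 24.
1 November 2019 is a Friday, so the first Sunday is November 3.
At the standard offset (UTC+04:00), 20:00 UTC + 4h = 00:00 Varion Zone standard time (rolling into the next day, 30 September 2019).
The standard-time date in Varion Zone, 30 September 2019, lies within the daylight-saving period (24 March – 3 November), so Varion Zone is on daylight time, UTC+05:00.
20:00 UTC + 5h = 01:00 Varion Zone (rolling into the next day, 30 September 2019).

01:00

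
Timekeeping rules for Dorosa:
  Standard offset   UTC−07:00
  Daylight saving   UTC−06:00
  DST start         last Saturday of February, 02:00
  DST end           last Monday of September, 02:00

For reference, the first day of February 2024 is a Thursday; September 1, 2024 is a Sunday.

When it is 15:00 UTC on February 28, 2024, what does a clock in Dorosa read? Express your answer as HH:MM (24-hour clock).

1 February 2024 is a Thursday, so Saturdays fall on 3, 10, 17, 24; the last is February 24.
1 September 2024 is a Sunday, so Mondays fall on 2, 9, 16, 23, 30; the last is September 30.
At the standard offset (UTC−07:00), 15:00 UTC − 7h = 08:00 Dorosa standard time.
The standard-time date in Dorosa, February 28, 2024, falls between 24 February and 30 September, so daylight saving is in effect and Dorosa is at UTC−06:00.
15:00 UTC − 6h = 09:00 local.

09:00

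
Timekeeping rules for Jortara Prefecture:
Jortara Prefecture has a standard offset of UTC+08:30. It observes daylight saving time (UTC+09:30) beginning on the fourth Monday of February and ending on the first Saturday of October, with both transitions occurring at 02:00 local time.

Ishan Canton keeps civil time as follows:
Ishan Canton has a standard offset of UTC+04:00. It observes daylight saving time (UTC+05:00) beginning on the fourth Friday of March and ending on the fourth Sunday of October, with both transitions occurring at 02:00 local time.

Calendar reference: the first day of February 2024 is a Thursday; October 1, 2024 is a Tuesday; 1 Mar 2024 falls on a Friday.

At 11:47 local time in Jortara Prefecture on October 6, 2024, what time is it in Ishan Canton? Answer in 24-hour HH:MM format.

08:17

1 February 2024 is a Thursday, so the first Monday is February 5 and the fourth is February 26.
1 October 2024 is a Tuesday, so the first Saturday is October 5.
October 6, 2024 does not fall between 26 February and 5 October, so daylight saving is not in effect and Jortara Prefecture is at UTC+08:30.
11:47 Jortara Prefecture − 8h30m = 03:17 UTC.
1 March 2024 is a Friday, so the first Friday is March 1 and the fourth is March 22.
1 October 2024 is a Tuesday, so the first Sunday is October 6 and the fourth is October 27.
At the standard offset (UTC+04:00), 03:17 UTC + 4h = 07:17 Ishan Canton standard time.
The standard-time date in Ishan Canton, October 6, 2024, falls between 22 March and 27 October, so daylight saving is in effect and Ishan Canton is at UTC+05:00.
03:17 UTC + 5h = 08:17 Ishan Canton.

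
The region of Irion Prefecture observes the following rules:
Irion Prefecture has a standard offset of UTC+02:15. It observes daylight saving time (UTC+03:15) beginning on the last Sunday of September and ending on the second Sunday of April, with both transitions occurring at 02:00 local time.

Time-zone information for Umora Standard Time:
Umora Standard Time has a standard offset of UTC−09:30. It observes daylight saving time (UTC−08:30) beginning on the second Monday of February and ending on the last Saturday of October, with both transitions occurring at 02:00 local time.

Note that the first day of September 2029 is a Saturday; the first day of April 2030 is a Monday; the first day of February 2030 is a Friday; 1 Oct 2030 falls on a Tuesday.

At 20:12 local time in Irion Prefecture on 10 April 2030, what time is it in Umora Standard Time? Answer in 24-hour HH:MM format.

1 September 2029 is a Saturday, so Sundays fall on 2, 9, 16, 23, 30; the last is September 30.
1 April 2030 is a Monday, so the first Sunday is April 7 and the second is April 14.
10 April 2030 falls between 30 September 2029 and 14 April 2030, so daylight saving is in effect and Irion Prefecture is at UTC+03:15.
20:12 Irion Prefecture − 3h15m = 16:57 UTC.
1 February 2030 is a Friday, so the first Monday is February 4 and the second is February 11.
1 October 2030 is a Tuesday, so Saturdays fall on 5, 12, 19, 26; the last is October 26.
At the standard offset (UTC−09:30), 16:57 UTC − 9h30m = 07:27 Umora Standard Time standard time.
The standard-time date in Umora Standard Time, 10 April 2030, falls between 11 February and 26 October, so daylight saving is in effect and Umora Standard Time is at UTC−08:30.
16:57 UTC − 8h30m = 08:27 Umora Standard Time.

08:27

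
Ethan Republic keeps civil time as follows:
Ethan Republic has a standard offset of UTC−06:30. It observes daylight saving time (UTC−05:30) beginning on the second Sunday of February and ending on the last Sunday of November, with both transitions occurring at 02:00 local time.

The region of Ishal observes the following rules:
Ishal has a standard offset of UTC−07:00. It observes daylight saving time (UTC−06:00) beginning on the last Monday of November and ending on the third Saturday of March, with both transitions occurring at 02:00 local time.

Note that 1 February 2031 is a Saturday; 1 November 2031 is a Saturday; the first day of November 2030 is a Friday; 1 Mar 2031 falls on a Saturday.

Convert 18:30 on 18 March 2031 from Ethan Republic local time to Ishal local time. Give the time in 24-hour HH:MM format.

17:00

1 February 2031 is a Saturday, so the first Sunday is February 2 and the second is February 9.
1 November 2031 is a Saturday, so Sundays fall on 2, 9, 16, 23, 30; the last is November 30.
Daylight saving runs 9 February – 30 November; 18 March 2031 is inside that window, so Ethan Republic is at UTC−05:30.
18:30 Ethan Republic + 5h30m = 00:00 UTC (rolling into the next day, 19 March 2031).
1 November 2030 is a Friday, so Mondays fall on 4, 11, 18, 25; the last is November 25.
1 March 2031 is a Saturday, so the first Saturday is March 1 and the third is March 15.
At the standard offset (UTC−07:00), 00:00 UTC − 7h = 17:00 Ishal standard time (rolling into the previous day, 18 March 2031).
The standard-time date in Ishal, 18 March 2031, does not fall between 25 November 2030 and 15 March 2031, so daylight saving is not in effect and Ishal is at UTC−07:00.
00:00 UTC − 7h = 17:00 Ishal (rolling into the previous day, 18 March 2031).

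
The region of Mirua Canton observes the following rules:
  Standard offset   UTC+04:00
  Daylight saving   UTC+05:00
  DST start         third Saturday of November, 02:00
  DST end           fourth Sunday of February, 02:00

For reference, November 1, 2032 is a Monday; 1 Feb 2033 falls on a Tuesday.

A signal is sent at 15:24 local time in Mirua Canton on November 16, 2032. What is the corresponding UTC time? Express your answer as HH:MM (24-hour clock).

11:24

1 November 2032 is a Monday, so the first Saturday is November 6 and the third is November 20.
1 February 2033 is a Tuesday, so the first Sunday is February 6 and the fourth is February 27.
Daylight saving runs 20 November 2032 – 27 February 2033; November 16, 2032 is outside that window, so Mirua Canton is on standard time at UTC+04:00.
15:24 local − 4h = 11:24 UTC.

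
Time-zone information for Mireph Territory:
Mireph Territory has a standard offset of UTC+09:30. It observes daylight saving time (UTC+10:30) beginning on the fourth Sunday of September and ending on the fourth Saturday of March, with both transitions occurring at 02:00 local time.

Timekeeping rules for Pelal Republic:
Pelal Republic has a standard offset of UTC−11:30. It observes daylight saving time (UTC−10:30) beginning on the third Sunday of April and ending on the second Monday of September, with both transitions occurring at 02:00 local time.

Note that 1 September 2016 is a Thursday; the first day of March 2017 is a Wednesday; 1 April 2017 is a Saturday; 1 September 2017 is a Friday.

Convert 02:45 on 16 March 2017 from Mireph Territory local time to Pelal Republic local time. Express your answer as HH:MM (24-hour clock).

1 September 2016 is a Thursday, so the first Sunday is September 4 and the fourth is September 25.
1 March 2017 is a Wednesday, so the first Saturday is March 4 and the fourth is March 25.
Daylight saving runs 25 September 2016 – 25 March 2017; 16 March 2017 is inside that window, so Mireph Territory is at UTC+10:30.
02:45 Mireph Territory − 10h30m = 16:15 UTC (rolling into the previous day, 15 March 2017).
1 April 2017 is a Saturday, so the first Sunday is April 2 and the third is April 16.
1 September 2017 is a Friday, so the first Monday is September 4 and the second is September 11.
At the standard offset (UTC−11:30), 16:15 UTC − 11h30m = 04:45 Pelal Republic standard time.
The standard-time date in Pelal Republic, 15 March 2017, does not fall between 16 April and 11 September, so daylight saving is not in effect and Pelal Republic is at UTC−11:30.
16:15 UTC − 11h30m = 04:45 Pelal Republic.

04:45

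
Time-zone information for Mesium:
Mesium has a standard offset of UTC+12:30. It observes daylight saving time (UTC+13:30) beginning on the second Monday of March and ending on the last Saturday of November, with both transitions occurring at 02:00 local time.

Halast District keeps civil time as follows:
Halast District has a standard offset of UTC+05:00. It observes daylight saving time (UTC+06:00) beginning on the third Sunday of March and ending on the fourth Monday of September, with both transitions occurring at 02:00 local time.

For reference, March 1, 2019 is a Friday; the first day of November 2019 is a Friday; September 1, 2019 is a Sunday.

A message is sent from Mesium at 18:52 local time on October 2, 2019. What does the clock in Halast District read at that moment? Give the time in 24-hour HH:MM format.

1 March 2019 is a Friday, so the first Monday is March 4 and the second is March 11.
1 November 2019 is a Friday, so Saturdays fall on 2, 9, 16, 23, 30; the last is November 30.
October 2, 2019 lies within the daylight-saving period (11 March – 30 November), so Mesium is on daylight time, UTC+13:30.
18:52 Mesium − 13h30m = 05:22 UTC.
1 March 2019 is a Friday, so the first Sunday is March 3 and the third is March 17.
1 September 2019 is a Sunday, so the first Monday is September 2 and the fourth is September 23.
At the standard offset (UTC+05:00), 05:22 UTC + 5h = 10:22 Halast District standard time.
Daylight saving runs 17 March – 23 September; the standard-time date in Halast District, October 2, 2019, is outside that window, so Halast District is on standard time at UTC+05:00.
05:22 UTC + 5h = 10:22 Halast District.

10:22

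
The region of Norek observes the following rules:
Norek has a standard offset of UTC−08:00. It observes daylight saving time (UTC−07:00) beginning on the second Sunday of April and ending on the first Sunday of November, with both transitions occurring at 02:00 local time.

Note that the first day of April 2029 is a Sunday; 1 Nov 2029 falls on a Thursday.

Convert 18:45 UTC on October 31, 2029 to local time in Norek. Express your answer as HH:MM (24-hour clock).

11:45

1 April 2029 is a Sunday, so the first Sunday is April 1 and the second is April 8.
1 November 2029 is a Thursday, so the first Sunday is November 4.
At the standard offset (UTC−08:00), 18:45 UTC − 8h = 10:45 Norek standard time.
The standard-time date in Norek, October 31, 2029, falls between 8 April and 4 November, so daylight saving is in effect and Norek is at UTC−07:00.
18:45 UTC − 7h = 11:45 local.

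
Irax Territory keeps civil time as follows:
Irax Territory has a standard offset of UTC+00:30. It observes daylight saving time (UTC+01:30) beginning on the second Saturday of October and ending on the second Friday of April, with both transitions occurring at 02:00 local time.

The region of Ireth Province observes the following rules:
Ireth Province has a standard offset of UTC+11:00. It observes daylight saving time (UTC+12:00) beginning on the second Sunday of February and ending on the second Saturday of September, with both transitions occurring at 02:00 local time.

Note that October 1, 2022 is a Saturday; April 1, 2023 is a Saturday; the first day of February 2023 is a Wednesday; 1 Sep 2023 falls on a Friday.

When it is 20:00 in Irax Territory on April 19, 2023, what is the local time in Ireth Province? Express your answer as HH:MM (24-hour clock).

07:30

1 October 2022 is a Saturday, so the first Saturday is October 1 and the second is October 8.
1 April 2023 is a Saturday, so the first Friday is April 7 and the second is April 14.
Daylight saving runs 8 October 2022 – 14 April 2023; April 19, 2023 is outside that window, so Irax Territory is on standard time at UTC+00:30.
20:00 Irax Territory − 0h30m = 19:30 UTC.
1 February 2023 is a Wednesday, so the first Sunday is February 5 and the second is February 12.
1 September 2023 is a Friday, so the first Saturday is September 2 and the second is September 9.
At the standard offset (UTC+11:00), 19:30 UTC + 11h = 06:30 Ireth Province standard time (rolling into the next day, 20 April 2023).
The standard-time date in Ireth Province, April 20, 2023, lies within the daylight-saving period (12 February – 9 September), so Ireth Province is on daylight time, UTC+12:00.
19:30 UTC + 12h = 07:30 Ireth Province (rolling into the next day, 20 April 2023).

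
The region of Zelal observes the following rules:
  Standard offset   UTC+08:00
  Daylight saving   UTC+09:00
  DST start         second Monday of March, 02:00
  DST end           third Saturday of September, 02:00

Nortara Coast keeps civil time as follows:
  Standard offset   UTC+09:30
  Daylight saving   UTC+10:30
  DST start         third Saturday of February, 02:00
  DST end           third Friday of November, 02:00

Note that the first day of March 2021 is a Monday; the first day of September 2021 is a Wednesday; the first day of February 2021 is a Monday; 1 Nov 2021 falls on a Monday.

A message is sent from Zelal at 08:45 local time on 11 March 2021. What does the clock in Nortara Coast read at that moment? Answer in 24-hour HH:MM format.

10:15

1 March 2021 is a Monday, so the first Monday is March 1 and the second is March 8.
1 September 2021 is a Wednesday, so the first Saturday is September 4 and the third is September 18.
11 March 2021 lies within the daylight-saving period (8 March – 18 September), so Zelal is on daylight time, UTC+09:00.
08:45 Zelal − 9h = 23:45 UTC (rolling into the previous day, 10 March 2021).
1 February 2021 is a Monday, so the first Saturday is February 6 and the third is February 20.
1 November 2021 is a Monday, so the first Friday is November 5 and the third is November 19.
At the standard offset (UTC+09:30), 23:45 UTC + 9h30m = 09:15 Nortara Coast standard time (rolling into the next day, 11 March 2021).
Daylight saving runs 20 February – 19 November; the standard-time date in Nortara Coast, 11 March 2021, is inside that window, so Nortara Coast is at UTC+10:30.
23:45 UTC + 10h30m = 10:15 Nortara Coast (rolling into the next day, 11 March 2021).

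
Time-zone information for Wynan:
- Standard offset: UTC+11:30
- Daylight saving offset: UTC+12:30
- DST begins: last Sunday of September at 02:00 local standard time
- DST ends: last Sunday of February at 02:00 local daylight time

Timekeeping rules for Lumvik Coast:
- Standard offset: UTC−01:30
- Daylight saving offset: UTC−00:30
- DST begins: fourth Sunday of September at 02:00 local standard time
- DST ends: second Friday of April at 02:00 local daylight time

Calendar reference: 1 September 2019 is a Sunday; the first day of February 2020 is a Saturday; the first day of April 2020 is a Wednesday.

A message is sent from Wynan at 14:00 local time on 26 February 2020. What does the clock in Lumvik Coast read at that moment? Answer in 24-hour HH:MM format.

02:00

1 September 2019 is a Sunday, so Sundays fall on 1, 8, 15, 22, 29; the last is September 29.
1 February 2020 is a Saturday, so Sundays fall on 2, 9, 16, 23; the last is February 23.
26 February 2020 does not fall between 29 September 2019 and 23 February 2020, so daylight saving is not in effect and Wynan is at UTC+11:30.
14:00 Wynan − 11h30m = 02:30 UTC.
1 September 2019 is a Sunday, so the first Sunday is September 1 and the fourth is September 22.
1 April 2020 is a Wednesday, so the first Friday is April 3 and the second is April 10.
At the standard offset (UTC−01:30), 02:30 UTC − 1h30m = 01:00 Lumvik Coast standard time.
Daylight saving runs 22 September 2019 – 10 April 2020; the standard-time date in Lumvik Coast, 26 February 2020, is inside that window, so Lumvik Coast is at UTC−00:30.
02:30 UTC − 0h30m = 02:00 Lumvik Coast.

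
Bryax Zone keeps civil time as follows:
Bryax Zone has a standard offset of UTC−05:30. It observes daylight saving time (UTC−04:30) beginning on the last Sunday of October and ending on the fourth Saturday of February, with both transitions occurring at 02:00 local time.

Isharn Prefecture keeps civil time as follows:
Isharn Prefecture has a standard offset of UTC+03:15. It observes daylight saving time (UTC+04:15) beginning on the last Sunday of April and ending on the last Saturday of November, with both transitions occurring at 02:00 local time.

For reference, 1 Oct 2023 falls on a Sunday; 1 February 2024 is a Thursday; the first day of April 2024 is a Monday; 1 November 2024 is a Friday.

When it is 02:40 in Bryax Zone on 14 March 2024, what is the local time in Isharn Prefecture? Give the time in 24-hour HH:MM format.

1 October 2023 is a Sunday, so Sundays fall on 1, 8, 15, 22, 29; the last is October 29.
1 February 2024 is a Thursday, so the first Saturday is February 3 and the fourth is February 24.
Daylight saving runs 29 October 2023 – 24 February 2024; 14 March 2024 is outside that window, so Bryax Zone is on standard time at UTC−05:30.
02:40 Bryax Zone + 5h30m = 08:10 UTC.
1 April 2024 is a Monday, so Sundays fall on 7, 14, 21, 28; the last is April 28.
1 November 2024 is a Friday, so Saturdays fall on 2, 9, 16, 23, 30; the last is November 30.
At the standard offset (UTC+03:15), 08:10 UTC + 3h15m = 11:25 Isharn Prefecture standard time.
Daylight saving runs 28 April – 30 November; the standard-time date in Isharn Prefecture, 14 March 2024, is outside that window, so Isharn Prefecture is on standard time at UTC+03:15.
08:10 UTC + 3h15m = 11:25 Isharn Prefecture.

11:25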